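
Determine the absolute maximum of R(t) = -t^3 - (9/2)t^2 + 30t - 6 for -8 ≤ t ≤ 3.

28

The derivative is -3t^2 - 9t + 30, which vanishes at t = -5 and t = 2.
Evaluating at the critical points and endpoints: R(-8) = -22,  R(-5) = -287/2,  R(2) = 28,  R(3) = 33/2.
The maximum over the interval is 28, attained at t = 2.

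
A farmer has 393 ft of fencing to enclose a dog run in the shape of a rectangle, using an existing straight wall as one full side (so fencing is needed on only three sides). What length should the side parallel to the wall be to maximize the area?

Let the sides perpendicular to the wall have length x and the parallel side y, so 2x + y = 393 and the area is A = xy = x(393 − 2x).
A'(x) = 393 − 4x = 0 gives x = 393/4, and A''(x) = −4 < 0 confirms a maximum.
Then y = 393 − 2·393/4 = 393/2 and A = 154449/8.

393/2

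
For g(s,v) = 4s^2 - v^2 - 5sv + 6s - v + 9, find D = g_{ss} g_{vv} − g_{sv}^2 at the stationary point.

∂g/∂s = 8s - 5v + 6 = 0 and ∂g/∂v = -5s - 2v - 1 = 0, so (s, v) = (-17/41, 22/41).
The Hessian has g_{ss} = 8, g_{vv} = -2, g_{sv} = -5, giving D = -41 < 0, so the point is a saddle point.
D = (8)·(-2) − (-5)^2 = -41.

-41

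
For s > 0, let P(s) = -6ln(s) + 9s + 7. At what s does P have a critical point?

P'(s) = -6/s + 9 = 0 gives s = 2/3.
P''(s) = 6/s², which is positive for s > 0, so this is a local minimum.
P(2/3) = -6·ln(2/3) + 6 + 7 ≈ 15.4328.

2/3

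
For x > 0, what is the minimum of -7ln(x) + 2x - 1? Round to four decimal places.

-2.7693

P'(x) = -7/x + 2 = 0 gives x = 7/2.
P''(x) = 7/x², which is positive for x > 0, so this is a local minimum.
P(7/2) = -7·ln(7/2) + 7 - 1 ≈ -2.7693.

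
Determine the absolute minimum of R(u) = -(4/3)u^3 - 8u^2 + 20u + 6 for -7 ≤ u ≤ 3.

-382/3

The derivative is -4u^2 - 16u + 20, which vanishes at u = -5 and u = 1.
Candidates: R(-7) = -206/3,  R(-5) = -382/3,  R(1) = 50/3,  R(3) = -42.
So the minimum is R(-5) = -382/3.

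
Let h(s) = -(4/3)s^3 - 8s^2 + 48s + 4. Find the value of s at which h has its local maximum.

2

h'(s) = -4s^2 - 16s + 48 = 0 at s = -6, 2.
Second-derivative test with h''(s) = -8s - 16: h''(-6) = 32 > 0 ⇒ local minimum; h''(2) = -32 < 0 ⇒ local maximum.
So the local maximum value is h(2) = 172/3.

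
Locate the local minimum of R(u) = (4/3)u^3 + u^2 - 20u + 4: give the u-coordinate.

R'(u) = 4u^2 + 2u - 20 = 0 at u = -5/2, 2.
R''(u) = 8u + 2. R''(-5/2) = -18 < 0 ⇒ local maximum; R''(2) = 18 > 0 ⇒ local minimum.
Thus R has its local minimum at u = 2, with value -64/3.

2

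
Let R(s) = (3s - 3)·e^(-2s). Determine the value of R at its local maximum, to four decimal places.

By the product rule, R'(s) = (-6s + 9)·e^(-2s). Since e^(-2s) > 0, the only critical point is s = 3/2.
R''(3/2) has the same sign as -6 < 0, so this is a local maximum.
R(3/2) = (3/2)·e^(-3) ≈ 0.0747.

0.0747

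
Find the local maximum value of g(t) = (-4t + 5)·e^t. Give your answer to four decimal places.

5.1361

Differentiating with the product rule gives g'(t) = (-4t + 1)·e^t. Since e^t > 0, the only critical point is t = 1/4.
g''(1/4) has the same sign as -4 < 0, so this is a local maximum.
g(1/4) = (4)·e^(1/4) ≈ 5.1361.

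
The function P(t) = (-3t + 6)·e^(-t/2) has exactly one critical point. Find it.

4

By the product rule, P'(t) = ((3/2)t - 6)·e^(-t/2). Since e^(-t/2) > 0, the only critical point is t = 4.
P''(4) has the same sign as 3/2 > 0, so this is a local minimum.
P(4) = (-6)·e^(-2) ≈ -0.8120.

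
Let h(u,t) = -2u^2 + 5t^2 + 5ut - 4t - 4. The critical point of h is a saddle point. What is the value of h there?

∂h/∂u = -4u + 5t = 0 and ∂h/∂t = 5u + 10t - 4 = 0, so (u, t) = (4/13, 16/65).
The Hessian has h_{uu} = -4, h_{tt} = 10, h_{ut} = 5, giving D = -65 < 0, so the point is a saddle point.
h(4/13, 16/65) = -292/65.

-292/65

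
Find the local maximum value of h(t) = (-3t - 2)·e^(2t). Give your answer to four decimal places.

By the product rule, h'(t) = (-6t - 7)·e^(2t). Since e^(2t) > 0, the only critical point is t = -7/6.
h''(-7/6) has the same sign as -6 < 0, so this is a local maximum.
h(-7/6) = (3/2)·e^(-7/3) ≈ 0.1455.

0.1455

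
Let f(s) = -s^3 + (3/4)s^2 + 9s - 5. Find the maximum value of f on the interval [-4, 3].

35

Differentiating, f'(s) = -3s^2 + (3/2)s + 9; which vanishes at s = -3/2 and s = 2.
Evaluating at the critical points and endpoints: f(-4) = 35, f(-3/2) = -215/16, f(2) = 8, f(3) = 7/4.
Hence the absolute maximum is 35 at s = -4.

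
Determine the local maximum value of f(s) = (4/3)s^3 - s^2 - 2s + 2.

f'(s) = 4s^2 - 2s - 2 = 0 at s = -1/2, 1.
f''(s) = 8s - 2. f''(-1/2) = -6 < 0 ⇒ local maximum; f''(1) = 6 > 0 ⇒ local minimum.
The local maximum is f(-1/2) = 31/12.

31/12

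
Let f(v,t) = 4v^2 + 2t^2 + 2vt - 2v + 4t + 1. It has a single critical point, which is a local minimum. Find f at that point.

∂f/∂v = 8v + 2t - 2 = 0 and ∂f/∂t = 2v + 4t + 4 = 0, so (v, t) = (4/7, -9/7).
The Hessian has f_{vv} = 8, f_{tt} = 4, f_{vt} = 2, giving D = 28 > 0 with f_{vv} > 0, so the point is a local minimum.
f(4/7, -9/7) = -15/7.

-15/7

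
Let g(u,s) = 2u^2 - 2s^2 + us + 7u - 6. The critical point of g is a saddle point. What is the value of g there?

∂g/∂u = 4u + s + 7 = 0 and ∂g/∂s = u - 4s = 0, so (u, s) = (-28/17, -7/17).
The Hessian has g_{uu} = 4, g_{ss} = -4, g_{us} = 1, giving D = -17 < 0, so the point is a saddle point.
g(-28/17, -7/17) = -200/17.

-200/17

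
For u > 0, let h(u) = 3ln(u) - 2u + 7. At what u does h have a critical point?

h'(u) = 3/u − 2 = 0 gives u = 3/2.
h''(u) = -3/u², which is negative for u > 0, so this is a local maximum.
h(3/2) = 3·ln(3/2) - 3 + 7 ≈ 5.2164.

3/2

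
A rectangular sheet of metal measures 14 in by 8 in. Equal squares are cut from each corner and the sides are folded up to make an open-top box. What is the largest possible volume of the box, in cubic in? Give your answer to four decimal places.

With cut size x, the volume is V(x) = x(14 − 2x)(8 − 2x) for 0 < x < 4.
V'(x) = 12x^2 − 88x + 112. Setting V'(x) = 0 gives x ≈ 1.6391 (the root in (0, 4)).
V''(x) = 24x − 88 is negative there, so this is the maximum; V ≈ 82.9814.

82.9814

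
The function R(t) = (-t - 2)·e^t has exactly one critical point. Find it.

-3

Differentiating with the product rule gives R'(t) = (-t - 3)·e^t. Since e^t > 0, the only critical point is t = -3.
R''(-3) has the same sign as -1 < 0, so this is a local maximum.
R(-3) = (1)·e^(-3) ≈ 0.0498.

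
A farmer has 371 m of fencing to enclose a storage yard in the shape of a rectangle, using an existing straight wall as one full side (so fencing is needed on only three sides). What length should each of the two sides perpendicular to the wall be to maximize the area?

371/4

Let the sides perpendicular to the wall have length x and the parallel side y, so 2x + y = 371 and the area is A = xy = x(371 − 2x).
A'(x) = 371 − 4x = 0 gives x = 371/4, and A''(x) = −4 < 0 confirms a maximum.
Then y = 371 − 2·371/4 = 371/2 and A = 137641/8.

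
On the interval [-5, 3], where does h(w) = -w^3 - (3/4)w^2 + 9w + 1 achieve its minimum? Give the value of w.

-2

Differentiating, h'(w) = -3w^2 - (3/2)w + 9; which vanishes at w = -2 and w = 3/2.
Evaluating at the critical points and endpoints: h(-5) = 249/4; h(-2) = -12; h(3/2) = 151/16; h(3) = -23/4.
Hence the absolute minimum is -12 at w = -2.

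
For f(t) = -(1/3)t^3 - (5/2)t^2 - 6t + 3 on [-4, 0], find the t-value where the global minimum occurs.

The derivative is -t^2 - 5t - 6, which vanishes at t = -3 and t = -2.
Compare values at every candidate in [-4, 0]: f(-4) = 25/3,  f(-3) = 15/2,  f(-2) = 23/3,  f(0) = 3.
The minimum over the interval is 3, attained at t = 0.

0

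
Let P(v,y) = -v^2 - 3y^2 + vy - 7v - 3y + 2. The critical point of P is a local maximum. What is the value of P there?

∂P/∂v = -2v + y - 7 = 0 and ∂P/∂y = v - 6y - 3 = 0, so (v, y) = (-45/11, -13/11).
The Hessian has P_{vv} = -2, P_{yy} = -6, P_{vy} = 1, giving D = 11 > 0 with P_{vv} < 0, so the point is a local maximum.
P(-45/11, -13/11) = 199/11.

199/11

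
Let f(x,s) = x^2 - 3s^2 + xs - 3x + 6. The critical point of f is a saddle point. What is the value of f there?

∂f/∂x = 2x + s - 3 = 0 and ∂f/∂s = x - 6s = 0, so (x, s) = (18/13, 3/13).
The Hessian has f_{xx} = 2, f_{ss} = -6, f_{xs} = 1, giving D = -13 < 0, so the point is a saddle point.
f(18/13, 3/13) = 51/13.

51/13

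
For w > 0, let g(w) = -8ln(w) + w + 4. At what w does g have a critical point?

g'(w) = -8/w + 1 = 0 gives w = 8.
g''(w) = 8/w², which is positive for w > 0, so this is a local minimum.
g(8) = -8·ln(8) + 8 + 4 ≈ -4.6355.

8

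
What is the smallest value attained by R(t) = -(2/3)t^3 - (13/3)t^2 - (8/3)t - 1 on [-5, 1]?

-17

The derivative is -2t^2 - (26/3)t - 8/3, which vanishes at t = -4 and t = -1/3.
Candidates: R(-5) = -38/3,  R(-4) = -17,  R(-1/3) = -46/81,  R(1) = -26/3.
So the minimum is R(-4) = -17.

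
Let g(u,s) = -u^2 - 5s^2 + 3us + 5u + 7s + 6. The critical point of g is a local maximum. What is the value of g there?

∂g/∂u = -2u + 3s + 5 = 0 and ∂g/∂s = 3u - 10s + 7 = 0, so (u, s) = (71/11, 29/11).
The Hessian has g_{uu} = -2, g_{ss} = -10, g_{us} = 3, giving D = 11 > 0 with g_{uu} < 0, so the point is a local maximum.
g(71/11, 29/11) = 345/11.

345/11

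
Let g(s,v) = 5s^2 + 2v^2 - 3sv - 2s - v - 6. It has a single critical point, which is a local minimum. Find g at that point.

-205/31

∂g/∂s = 10s - 3v - 2 = 0 and ∂g/∂v = -3s + 4v - 1 = 0, so (s, v) = (11/31, 16/31).
The Hessian has g_{ss} = 10, g_{vv} = 4, g_{sv} = -3, giving D = 31 > 0 with g_{ss} > 0, so the point is a local minimum.
g(11/31, 16/31) = -205/31.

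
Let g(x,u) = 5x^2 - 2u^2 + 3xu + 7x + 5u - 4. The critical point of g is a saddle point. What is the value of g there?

-274/49

∂g/∂x = 10x + 3u + 7 = 0 and ∂g/∂u = 3x - 4u + 5 = 0, so (x, u) = (-43/49, 29/49).
The Hessian has g_{xx} = 10, g_{uu} = -4, g_{xu} = 3, giving D = -49 < 0, so the point is a saddle point.
g(-43/49, 29/49) = -274/49.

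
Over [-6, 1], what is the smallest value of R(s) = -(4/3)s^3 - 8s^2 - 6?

The derivative is -4s^2 - 16s, which vanishes at s = -4 and s = 0.
Evaluating at the critical points and endpoints: R(-6) = -6,  R(-4) = -146/3,  R(0) = -6,  R(1) = -46/3.
Hence the absolute minimum is -146/3 at s = -4.

-146/3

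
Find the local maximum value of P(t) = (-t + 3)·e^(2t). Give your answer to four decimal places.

74.2066

Differentiating with the product rule gives P'(t) = (-2t + 5)·e^(2t). Since e^(2t) > 0, the only critical point is t = 5/2.
P''(5/2) has the same sign as -2 < 0, so this is a local maximum.
P(5/2) = (1/2)·e^(5) ≈ 74.2066.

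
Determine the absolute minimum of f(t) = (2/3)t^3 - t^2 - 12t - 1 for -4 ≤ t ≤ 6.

-28

f'(t) = 2t^2 - 2t - 12, which vanishes at t = -2 and t = 3.
Candidates: f(-4) = -35/3,  f(-2) = 41/3,  f(3) = -28,  f(6) = 35.
Hence the absolute minimum is -28 at t = 3.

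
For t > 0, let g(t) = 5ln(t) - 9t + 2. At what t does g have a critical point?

g'(t) = 5/t − 9 = 0 gives t = 5/9.
g''(t) = -5/t², which is negative for t > 0, so this is a local maximum.
g(5/9) = 5·ln(5/9) - 5 + 2 ≈ -5.9389.

5/9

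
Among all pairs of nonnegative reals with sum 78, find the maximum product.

1521

With x + y = 78, the product is P(x) = x(78 − x).
P'(x) = 78 − 2x = 0 gives x = 39; P'' = −2 < 0, so this is the maximum.
P = 39·39 = 1521.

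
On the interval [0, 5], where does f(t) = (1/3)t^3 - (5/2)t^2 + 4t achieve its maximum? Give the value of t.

The derivative is t^2 - 5t + 4, which vanishes at t = 1 and t = 4.
Compare values at every candidate in [0, 5]: f(0) = 0,  f(1) = 11/6,  f(4) = -8/3,  f(5) = -5/6.
The maximum over the interval is 11/6, attained at t = 1.

1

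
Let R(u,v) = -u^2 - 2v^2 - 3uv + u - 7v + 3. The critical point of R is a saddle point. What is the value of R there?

-69

∂R/∂u = -2u - 3v + 1 = 0 and ∂R/∂v = -3u - 4v - 7 = 0, so (u, v) = (-25, 17).
The Hessian has R_{uu} = -2, R_{vv} = -4, R_{uv} = -3, giving D = -1 < 0, so the point is a saddle point.
R(-25, 17) = -69.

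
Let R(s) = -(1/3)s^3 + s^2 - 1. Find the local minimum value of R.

Critical points: R'(s) = -s^2 + 2s vanishes at s = 0, 2.
Second-derivative test with R''(s) = -2s + 2: R''(0) = 2 > 0 ⇒ local minimum; R''(2) = -2 < 0 ⇒ local maximum.
The local minimum is R(0) = -1.

-1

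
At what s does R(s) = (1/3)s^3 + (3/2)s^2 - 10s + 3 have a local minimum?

R'(s) = s^2 + 3s - 10. Setting R'(s) = 0 gives s ∈ {-5, 2}.
Since R''(s) = 2s + 3, we get R''(-5) = -7 < 0 ⇒ local maximum; R''(2) = 7 > 0 ⇒ local minimum.
Thus R has its local minimum at s = 2, with value -25/3.

2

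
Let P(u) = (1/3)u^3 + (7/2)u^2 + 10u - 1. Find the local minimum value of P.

-29/3

P'(u) = u^2 + 7u + 10 = 0 at u = -5, -2.
Second-derivative test with P''(u) = 2u + 7: P''(-5) = -3 < 0 ⇒ local maximum; P''(-2) = 3 > 0 ⇒ local minimum.
The local minimum is P(-2) = -29/3.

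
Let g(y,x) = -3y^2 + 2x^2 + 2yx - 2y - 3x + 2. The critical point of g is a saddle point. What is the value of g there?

25/28

∂g/∂y = -6y + 2x - 2 = 0 and ∂g/∂x = 2y + 4x - 3 = 0, so (y, x) = (-1/14, 11/14).
The Hessian has g_{yy} = -6, g_{xx} = 4, g_{yx} = 2, giving D = -28 < 0, so the point is a saddle point.
g(-1/14, 11/14) = 25/28.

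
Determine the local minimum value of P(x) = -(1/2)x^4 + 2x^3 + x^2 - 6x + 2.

-3/2

P'(x) = -2x^3 + 6x^2 + 2x - 6 = 0 at x = -1, 1, 3.
P''(x) = -6x^2 + 12x + 2. P''(-1) = -16 < 0 ⇒ local maximum; P''(1) = 8 > 0 ⇒ local minimum; P''(3) = -16 < 0 ⇒ local maximum.
So the local minimum value is P(1) = -3/2.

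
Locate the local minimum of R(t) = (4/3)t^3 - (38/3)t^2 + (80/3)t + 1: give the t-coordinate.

Critical points: R'(t) = 4t^2 - (76/3)t + 80/3 vanishes at t = 4/3, 5.
Since R''(t) = 8t - 76/3, we get R''(4/3) = -44/3 < 0 ⇒ local maximum; R''(5) = 44/3 > 0 ⇒ local minimum.
So the local minimum value is R(5) = -47/3.

5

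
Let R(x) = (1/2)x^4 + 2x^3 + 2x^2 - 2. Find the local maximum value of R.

-3/2

R'(x) = 2x^3 + 6x^2 + 4x. Setting R'(x) = 0 gives x ∈ {-2, -1, 0}.
R''(x) = 6x^2 + 12x + 4. R''(-2) = 4 > 0 ⇒ local minimum; R''(-1) = -2 < 0 ⇒ local maximum; R''(0) = 4 > 0 ⇒ local minimum.
Thus R has its local maximum at x = -1, with value -3/2.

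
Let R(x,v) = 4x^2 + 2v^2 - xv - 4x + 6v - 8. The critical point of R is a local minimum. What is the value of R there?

∂R/∂x = 8x - v - 4 = 0 and ∂R/∂v = -x + 4v + 6 = 0, so (x, v) = (10/31, -44/31).
The Hessian has R_{xx} = 8, R_{vv} = 4, R_{xv} = -1, giving D = 31 > 0 with R_{xx} > 0, so the point is a local minimum.
R(10/31, -44/31) = -400/31.

-400/31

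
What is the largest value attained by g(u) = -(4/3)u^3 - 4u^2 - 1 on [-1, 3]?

-1

g'(u) = -4u^2 - 8u, whose only zero in [-1, 3] is u = 0.
Evaluating at the critical points and endpoints: g(-1) = -11/3, g(0) = -1, g(3) = -73.
The maximum over the interval is -1, attained at u = 0.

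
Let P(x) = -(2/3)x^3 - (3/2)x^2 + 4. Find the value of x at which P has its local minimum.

P'(x) = -2x^2 - 3x. Setting P'(x) = 0 gives x ∈ {-3/2, 0}.
Since P''(x) = -4x - 3, we get P''(-3/2) = 3 > 0 ⇒ local minimum; P''(0) = -3 < 0 ⇒ local maximum.
Thus P has its local minimum at x = -3/2, with value 23/8.

-3/2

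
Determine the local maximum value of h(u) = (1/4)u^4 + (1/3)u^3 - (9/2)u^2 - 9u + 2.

h'(u) = u^3 + u^2 - 9u - 9 = 0 at u = -3, -1, 3.
Second-derivative test with h''(u) = 3u^2 + 2u - 9: h''(-3) = 12 > 0 ⇒ local minimum; h''(-1) = -8 < 0 ⇒ local maximum; h''(3) = 24 > 0 ⇒ local minimum.
The local maximum is h(-1) = 77/12.

77/12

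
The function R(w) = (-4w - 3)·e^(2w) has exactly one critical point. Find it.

-5/4

R'(w) = (-4)·e^(2w) + (-4w - 3)·2·e^(2w) = (-8w - 10)·e^(2w). Since e^(2w) > 0, the only critical point is w = -5/4.
R''(-5/4) has the same sign as -8 < 0, so this is a local maximum.
R(-5/4) = (2)·e^(-5/2) ≈ 0.1642.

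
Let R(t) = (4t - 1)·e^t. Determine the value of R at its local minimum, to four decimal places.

-1.8895

R'(t) = 4·e^t + (4t - 1)·1·e^t = (4t + 3)·e^t. Since e^t > 0, the only critical point is t = -3/4.
R''(-3/4) has the same sign as 4 > 0, so this is a local minimum.
R(-3/4) = (-4)·e^(-3/4) ≈ -1.8895.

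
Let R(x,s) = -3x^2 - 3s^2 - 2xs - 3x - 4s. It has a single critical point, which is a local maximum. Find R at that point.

∂R/∂x = -6x - 2s - 3 = 0 and ∂R/∂s = -2x - 6s - 4 = 0, so (x, s) = (-5/16, -9/16).
The Hessian has R_{xx} = -6, R_{ss} = -6, R_{xs} = -2, giving D = 32 > 0 with R_{xx} < 0, so the point is a local maximum.
R(-5/16, -9/16) = 51/32.

51/32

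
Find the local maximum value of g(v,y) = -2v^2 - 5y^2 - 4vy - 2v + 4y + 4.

∂g/∂v = -4v - 4y - 2 = 0 and ∂g/∂y = -4v - 10y + 4 = 0, so (v, y) = (-3/2, 1).
The Hessian has g_{vv} = -4, g_{yy} = -10, g_{vy} = -4, giving D = 24 > 0 with g_{vv} < 0, so the point is a local maximum.
g(-3/2, 1) = 15/2.

15/2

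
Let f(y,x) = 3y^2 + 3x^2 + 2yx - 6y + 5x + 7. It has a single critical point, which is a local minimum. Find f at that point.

-19/32

∂f/∂y = 6y + 2x - 6 = 0 and ∂f/∂x = 2y + 6x + 5 = 0, so (y, x) = (23/16, -21/16).
The Hessian has f_{yy} = 6, f_{xx} = 6, f_{yx} = 2, giving D = 32 > 0 with f_{yy} > 0, so the point is a local minimum.
f(23/16, -21/16) = -19/32.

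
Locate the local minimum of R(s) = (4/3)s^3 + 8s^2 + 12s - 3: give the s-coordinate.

-1

R'(s) = 4s^2 + 16s + 12 = 0 at s = -3, -1.
Since R''(s) = 8s + 16, we get R''(-3) = -8 < 0 ⇒ local maximum; R''(-1) = 8 > 0 ⇒ local minimum.
So the local minimum value is R(-1) = -25/3.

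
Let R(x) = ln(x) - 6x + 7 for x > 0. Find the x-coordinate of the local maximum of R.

R'(x) = 1/x − 6 = 0 gives x = 1/6.
R''(x) = -1/x², which is negative for x > 0, so this is a local maximum.
R(1/6) = 1·ln(1/6) - 1 + 7 ≈ 4.2082.

1/6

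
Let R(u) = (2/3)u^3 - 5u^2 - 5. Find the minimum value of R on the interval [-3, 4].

-68

Differentiating, R'(u) = 2u^2 - 10u; whose only zero in [-3, 4] is u = 0.
Compare values at every candidate in [-3, 4]: R(-3) = -68, R(0) = -5, R(4) = -127/3.
The minimum over the interval is -68, attained at u = -3.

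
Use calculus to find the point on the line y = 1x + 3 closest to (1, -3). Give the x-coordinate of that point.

-5/2

Minimize D(x)^2 = (x - 1)^2 + (x + 6)^2.
d/dx[D^2] = 2(x - 1) + 2·1·(x + 6) = 0 ⇒ x = -5/2.
Then y = 1/2 and the distance is √(49/2) ≈ 4.9497.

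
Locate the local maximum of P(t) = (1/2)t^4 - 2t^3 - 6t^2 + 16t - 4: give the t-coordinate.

P'(t) = 2t^3 - 6t^2 - 12t + 16 = 0 at t = -2, 1, 4.
Second-derivative test with P''(t) = 6t^2 - 12t - 12: P''(-2) = 36 > 0 ⇒ local minimum; P''(1) = -18 < 0 ⇒ local maximum; P''(4) = 36 > 0 ⇒ local minimum.
The local maximum is P(1) = 9/2.

1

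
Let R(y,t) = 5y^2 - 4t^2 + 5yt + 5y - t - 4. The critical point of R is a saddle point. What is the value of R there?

∂R/∂y = 10y + 5t + 5 = 0 and ∂R/∂t = 5y - 8t - 1 = 0, so (y, t) = (-1/3, -1/3).
The Hessian has R_{yy} = 10, R_{tt} = -8, R_{yt} = 5, giving D = -105 < 0, so the point is a saddle point.
R(-1/3, -1/3) = -14/3.

-14/3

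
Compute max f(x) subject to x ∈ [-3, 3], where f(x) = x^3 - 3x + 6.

24

Differentiating, f'(x) = 3x^2 - 3; which vanishes at x = -1 and x = 1.
Compare values at every candidate in [-3, 3]: f(-3) = -12, f(-1) = 8, f(1) = 4, f(3) = 24.
Hence the absolute maximum is 24 at x = 3.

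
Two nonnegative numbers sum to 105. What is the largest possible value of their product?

11025/4

With x + y = 105, the product is P(x) = x(105 − x).
P'(x) = 105 − 2x = 0 gives x = 105/2; P'' = −2 < 0, so this is the maximum.
P = 105/2·105/2 = 11025/4.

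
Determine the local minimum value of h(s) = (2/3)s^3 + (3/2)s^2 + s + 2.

h'(s) = 2s^2 + 3s + 1 = 0 at s = -1, -1/2.
Second-derivative test with h''(s) = 4s + 3: h''(-1) = -1 < 0 ⇒ local maximum; h''(-1/2) = 1 > 0 ⇒ local minimum.
So the local minimum value is h(-1/2) = 43/24.

43/24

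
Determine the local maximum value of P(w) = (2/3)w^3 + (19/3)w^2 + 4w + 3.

Critical points: P'(w) = 2w^2 + (38/3)w + 4 vanishes at w = -6, -1/3.
Second-derivative test with P''(w) = 4w + 38/3: P''(-6) = -34/3 < 0 ⇒ local maximum; P''(-1/3) = 34/3 > 0 ⇒ local minimum.
Thus P has its local maximum at w = -6, with value 63.

63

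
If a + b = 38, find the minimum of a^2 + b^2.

With a + b = 38, a^2 + b^2 = a^2 + (38 − a)^2.
The derivative 2a − 2(38 − a) = 4a − 76 vanishes at a = 19; second derivative 4 > 0, a minimum.
The minimum is 2·(19)^2 = 722.

722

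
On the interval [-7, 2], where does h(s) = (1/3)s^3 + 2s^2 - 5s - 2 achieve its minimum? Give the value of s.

h'(s) = s^2 + 4s - 5, which vanishes at s = -5 and s = 1.
Compare values at every candidate in [-7, 2]: h(-7) = 50/3; h(-5) = 94/3; h(1) = -14/3; h(2) = -4/3.
The minimum over the interval is -14/3, attained at s = 1.

1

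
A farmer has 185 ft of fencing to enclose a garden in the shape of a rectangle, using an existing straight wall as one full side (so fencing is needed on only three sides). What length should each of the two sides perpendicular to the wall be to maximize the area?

Let the sides perpendicular to the wall have length x and the parallel side y, so 2x + y = 185 and the area is A = xy = x(185 − 2x).
A'(x) = 185 − 4x = 0 gives x = 185/4, and A''(x) = −4 < 0 confirms a maximum.
Then y = 185 − 2·185/4 = 185/2 and A = 34225/8.

185/4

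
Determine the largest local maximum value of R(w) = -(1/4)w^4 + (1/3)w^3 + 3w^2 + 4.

79/4

R'(w) = -w^3 + w^2 + 6w = 0 at w = -2, 0, 3.
R''(w) = -3w^2 + 2w + 6. R''(-2) = -10 < 0 ⇒ local maximum; R''(0) = 6 > 0 ⇒ local minimum; R''(3) = -15 < 0 ⇒ local maximum.
So the largest local maximum value is R(3) = 79/4.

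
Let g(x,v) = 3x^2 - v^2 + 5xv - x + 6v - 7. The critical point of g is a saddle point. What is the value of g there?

∂g/∂x = 6x + 5v - 1 = 0 and ∂g/∂v = 5x - 2v + 6 = 0, so (x, v) = (-28/37, 41/37).
The Hessian has g_{xx} = 6, g_{vv} = -2, g_{xv} = 5, giving D = -37 < 0, so the point is a saddle point.
g(-28/37, 41/37) = -122/37.

-122/37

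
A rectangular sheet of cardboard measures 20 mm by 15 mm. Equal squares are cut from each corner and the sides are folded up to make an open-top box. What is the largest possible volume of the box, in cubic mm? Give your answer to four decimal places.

379.0378

With cut size x, the volume is V(x) = x(20 − 2x)(15 − 2x) for 0 < x < 7.5.
V'(x) = 12x^2 − 140x + 300. Setting V'(x) = 0 gives x ≈ 2.8287 (the root in (0, 7.5)).
V''(x) = 24x − 140 is negative there, so this is the maximum; V ≈ 379.0378.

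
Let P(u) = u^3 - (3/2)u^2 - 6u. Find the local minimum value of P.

-10

P'(u) = 3u^2 - 3u - 6 = 0 at u = -1, 2.
P''(u) = 6u - 3. P''(-1) = -9 < 0 ⇒ local maximum; P''(2) = 9 > 0 ⇒ local minimum.
The local minimum is P(2) = -10.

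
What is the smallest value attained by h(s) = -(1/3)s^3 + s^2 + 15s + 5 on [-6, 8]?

-22

The derivative is -s^2 + 2s + 15, which vanishes at s = -3 and s = 5.
Evaluating at the critical points and endpoints: h(-6) = 23, h(-3) = -22, h(5) = 190/3, h(8) = 55/3.
The minimum over the interval is -22, attained at s = -3.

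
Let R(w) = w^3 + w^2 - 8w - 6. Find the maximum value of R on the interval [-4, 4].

42

Differentiating, R'(w) = 3w^2 + 2w - 8; which vanishes at w = -2 and w = 4/3.
Evaluating at the critical points and endpoints: R(-4) = -22, R(-2) = 6, R(4/3) = -338/27, R(4) = 42.
Hence the absolute maximum is 42 at w = 4.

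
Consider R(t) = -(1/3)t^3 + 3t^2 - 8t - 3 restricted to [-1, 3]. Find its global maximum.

R'(t) = -t^2 + 6t - 8, whose only zero in [-1, 3] is t = 2.
Evaluating at the critical points and endpoints: R(-1) = 25/3,  R(2) = -29/3,  R(3) = -9.
So the maximum is R(-1) = 25/3.

25/3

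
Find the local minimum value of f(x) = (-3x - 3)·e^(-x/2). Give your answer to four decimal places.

By the product rule, f'(x) = ((3/2)x - 3/2)·e^(-x/2). Since e^(-x/2) > 0, the only critical point is x = 1.
f''(1) has the same sign as 3/2 > 0, so this is a local minimum.
f(1) = (-6)·e^(-1/2) ≈ -3.6392.

-3.6392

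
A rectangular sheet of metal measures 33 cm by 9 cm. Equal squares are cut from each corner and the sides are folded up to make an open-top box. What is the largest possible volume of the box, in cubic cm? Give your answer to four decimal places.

290.3392

With cut size x, the volume is V(x) = x(33 − 2x)(9 − 2x) for 0 < x < 4.5.
V'(x) = 12x^2 − 168x + 297. Setting V'(x) = 0 gives x ≈ 2.0756 (the root in (0, 4.5)).
V''(x) = 24x − 168 is negative there, so this is the maximum; V ≈ 290.3392.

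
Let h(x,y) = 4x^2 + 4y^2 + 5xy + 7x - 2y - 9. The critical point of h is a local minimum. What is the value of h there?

∂h/∂x = 8x + 5y + 7 = 0 and ∂h/∂y = 5x + 8y - 2 = 0, so (x, y) = (-22/13, 17/13).
The Hessian has h_{xx} = 8, h_{yy} = 8, h_{xy} = 5, giving D = 39 > 0 with h_{xx} > 0, so the point is a local minimum.
h(-22/13, 17/13) = -211/13.

-211/13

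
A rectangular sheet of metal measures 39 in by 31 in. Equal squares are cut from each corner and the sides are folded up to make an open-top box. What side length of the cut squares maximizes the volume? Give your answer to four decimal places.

5.7201

With cut size x, the volume is V(x) = x(39 − 2x)(31 − 2x) for 0 < x < 15.5.
V'(x) = 12x^2 − 280x + 1209. Setting V'(x) = 0 gives x ≈ 5.7201 (the root in (0, 15.5)).
V''(x) = 24x − 280 is negative there, so this is the maximum; V ≈ 3083.5010.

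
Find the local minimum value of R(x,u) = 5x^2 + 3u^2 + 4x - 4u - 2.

∂R/∂x = 10x + 4 = 0 and ∂R/∂u = 6u - 4 = 0, so (x, u) = (-2/5, 2/3).
The Hessian has R_{xx} = 10, R_{uu} = 6, R_{xu} = 0, giving D = 60 > 0 with R_{xx} > 0, so the point is a local minimum.
R(-2/5, 2/3) = -62/15.

-62/15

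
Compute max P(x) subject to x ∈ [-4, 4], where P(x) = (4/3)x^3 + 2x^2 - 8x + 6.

274/3

P'(x) = 4x^2 + 4x - 8, which vanishes at x = -2 and x = 1.
Candidates: P(-4) = -46/3,  P(-2) = 58/3,  P(1) = 4/3,  P(4) = 274/3.
Hence the absolute maximum is 274/3 at x = 4.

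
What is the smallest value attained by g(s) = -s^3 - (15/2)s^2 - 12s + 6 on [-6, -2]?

g'(s) = -3s^2 - 15s - 12, whose only zero in [-6, -2] is s = -4.
Compare values at every candidate in [-6, -2]: g(-6) = 24, g(-4) = -2, g(-2) = 8.
Hence the absolute minimum is -2 at s = -4.

-2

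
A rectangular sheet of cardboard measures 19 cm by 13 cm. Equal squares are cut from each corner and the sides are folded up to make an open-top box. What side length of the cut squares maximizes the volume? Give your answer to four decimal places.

2.5296

With cut size x, the volume is V(x) = x(19 − 2x)(13 − 2x) for 0 < x < 6.5.
V'(x) = 12x^2 − 128x + 247. Setting V'(x) = 0 gives x ≈ 2.5296 (the root in (0, 6.5)).
V''(x) = 24x − 128 is negative there, so this is the maximum; V ≈ 280.0295.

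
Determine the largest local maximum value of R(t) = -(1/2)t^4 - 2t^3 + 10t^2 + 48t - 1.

R'(t) = -2t^3 - 6t^2 + 20t + 48. Setting R'(t) = 0 gives t ∈ {-4, -2, 3}.
Since R''(t) = -6t^2 - 12t + 20, we get R''(-4) = -28 < 0 ⇒ local maximum; R''(-2) = 20 > 0 ⇒ local minimum; R''(3) = -70 < 0 ⇒ local maximum.
The largest local maximum is R(3) = 277/2.

277/2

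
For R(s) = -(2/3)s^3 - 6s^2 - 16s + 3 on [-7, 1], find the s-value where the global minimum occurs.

The derivative is -2s^2 - 12s - 16, which vanishes at s = -4 and s = -2.
Compare values at every candidate in [-7, 1]: R(-7) = 149/3; R(-4) = 41/3; R(-2) = 49/3; R(1) = -59/3.
Hence the absolute minimum is -59/3 at s = 1.

1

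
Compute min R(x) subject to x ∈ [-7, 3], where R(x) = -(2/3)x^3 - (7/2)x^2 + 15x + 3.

The derivative is -2x^2 - 7x + 15, which vanishes at x = -5 and x = 3/2.
Evaluating at the critical points and endpoints: R(-7) = -269/6,  R(-5) = -457/6,  R(3/2) = 123/8,  R(3) = -3/2.
So the minimum is R(-5) = -457/6.

-457/6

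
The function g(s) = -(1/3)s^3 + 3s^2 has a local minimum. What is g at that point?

0

Critical points: g'(s) = -s^2 + 6s vanishes at s = 0, 6.
g''(s) = -2s + 6. g''(0) = 6 > 0 ⇒ local minimum; g''(6) = -6 < 0 ⇒ local maximum.
So the local minimum value is g(0) = 0.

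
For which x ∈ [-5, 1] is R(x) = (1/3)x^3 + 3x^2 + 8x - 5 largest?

1

Differentiating, R'(x) = x^2 + 6x + 8; which vanishes at x = -4 and x = -2.
Evaluating at the critical points and endpoints: R(-5) = -35/3,  R(-4) = -31/3,  R(-2) = -35/3,  R(1) = 19/3.
Hence the absolute maximum is 19/3 at x = 1.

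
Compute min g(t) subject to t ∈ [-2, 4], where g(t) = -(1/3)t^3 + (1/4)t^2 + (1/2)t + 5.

The derivative is -t^2 + (1/2)t + 1/2, which vanishes at t = -1/2 and t = 1.
Candidates: g(-2) = 23/3; g(-1/2) = 233/48; g(1) = 65/12; g(4) = -31/3.
So the minimum is g(4) = -31/3.

-31/3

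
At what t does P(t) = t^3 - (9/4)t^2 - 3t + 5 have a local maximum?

P'(t) = 3t^2 - (9/2)t - 3 = 0 at t = -1/2, 2.
P''(t) = 6t - 9/2. P''(-1/2) = -15/2 < 0 ⇒ local maximum; P''(2) = 15/2 > 0 ⇒ local minimum.
Thus P has its local maximum at t = -1/2, with value 93/16.

-1/2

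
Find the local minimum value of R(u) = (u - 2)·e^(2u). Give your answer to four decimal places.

-10.0428

By the product rule, R'(u) = (2u - 3)·e^(2u). Since e^(2u) > 0, the only critical point is u = 3/2.
R''(3/2) has the same sign as 2 > 0, so this is a local minimum.
R(3/2) = (-1/2)·e^(3) ≈ -10.0428.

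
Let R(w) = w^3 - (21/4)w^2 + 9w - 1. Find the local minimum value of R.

Critical points: R'(w) = 3w^2 - (21/2)w + 9 vanishes at w = 3/2, 2.
Second-derivative test with R''(w) = 6w - 21/2: R''(3/2) = -3/2 < 0 ⇒ local maximum; R''(2) = 3/2 > 0 ⇒ local minimum.
Thus R has its local minimum at w = 2, with value 4.

4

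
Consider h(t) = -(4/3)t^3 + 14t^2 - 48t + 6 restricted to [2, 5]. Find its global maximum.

h'(t) = -4t^2 + 28t - 48, which vanishes at t = 3 and t = 4.
Evaluating at the critical points and endpoints: h(2) = -134/3; h(3) = -48; h(4) = -142/3; h(5) = -152/3.
The maximum over the interval is -134/3, attained at t = 2.

-134/3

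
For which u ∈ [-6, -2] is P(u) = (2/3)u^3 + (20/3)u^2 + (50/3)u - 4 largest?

P'(u) = 2u^2 + (40/3)u + 50/3, whose only zero in [-6, -2] is u = -5.
Compare values at every candidate in [-6, -2]: P(-6) = -8; P(-5) = -4; P(-2) = -16.
So the maximum is P(-5) = -4.

-5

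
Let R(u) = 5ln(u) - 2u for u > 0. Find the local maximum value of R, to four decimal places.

R'(u) = 5/u − 2 = 0 gives u = 5/2.
R''(u) = -5/u², which is negative for u > 0, so this is a local maximum.
R(5/2) = 5·ln(5/2) - 5 ≈ -0.4185.

-0.4185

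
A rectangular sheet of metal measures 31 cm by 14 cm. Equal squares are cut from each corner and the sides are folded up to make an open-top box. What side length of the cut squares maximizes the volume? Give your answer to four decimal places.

3.0186

With cut size x, the volume is V(x) = x(31 − 2x)(14 − 2x) for 0 < x < 7.
V'(x) = 12x^2 − 180x + 434. Setting V'(x) = 0 gives x ≈ 3.0186 (the root in (0, 7)).
V''(x) = 24x − 180 is negative there, so this is the maximum; V ≈ 600.0185.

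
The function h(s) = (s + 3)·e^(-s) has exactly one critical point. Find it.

By the product rule, h'(s) = (-s - 2)·e^(-s). Since e^(-s) > 0, the only critical point is s = -2.
h''(-2) has the same sign as -1 < 0, so this is a local maximum.
h(-2) = (1)·e^(2) ≈ 7.3891.

-2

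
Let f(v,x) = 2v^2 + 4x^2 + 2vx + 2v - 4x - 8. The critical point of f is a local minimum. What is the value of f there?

-72/7

∂f/∂v = 4v + 2x + 2 = 0 and ∂f/∂x = 2v + 8x - 4 = 0, so (v, x) = (-6/7, 5/7).
The Hessian has f_{vv} = 4, f_{xx} = 8, f_{vx} = 2, giving D = 28 > 0 with f_{vv} > 0, so the point is a local minimum.
f(-6/7, 5/7) = -72/7.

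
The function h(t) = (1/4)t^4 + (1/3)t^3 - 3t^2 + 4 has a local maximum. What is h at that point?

h'(t) = t^3 + t^2 - 6t = 0 at t = -3, 0, 2.
h''(t) = 3t^2 + 2t - 6. h''(-3) = 15 > 0 ⇒ local minimum; h''(0) = -6 < 0 ⇒ local maximum; h''(2) = 10 > 0 ⇒ local minimum.
So the local maximum value is h(0) = 4.

4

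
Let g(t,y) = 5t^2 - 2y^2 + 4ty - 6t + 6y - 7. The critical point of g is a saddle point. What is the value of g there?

-5/2

∂g/∂t = 10t + 4y - 6 = 0 and ∂g/∂y = 4t - 4y + 6 = 0, so (t, y) = (0, 3/2).
The Hessian has g_{tt} = 10, g_{yy} = -4, g_{ty} = 4, giving D = -56 < 0, so the point is a saddle point.
g(0, 3/2) = -5/2.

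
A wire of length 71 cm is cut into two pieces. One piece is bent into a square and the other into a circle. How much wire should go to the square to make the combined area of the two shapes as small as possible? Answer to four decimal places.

Let x be the length used for the square. Square side x/4; circle radius (71−x)/(2π).
A(x) = (x/4)² + π·((71−x)/(2π))² = x²/16 + (71−x)²/(4π) for 0 ≤ x ≤ 71. A'(x) = x/8 − (71−x)/(2π) = 0 gives x = 4·71/(π+4) ≈ 39.7670.
A'' = 1/8 + 1/(2π) > 0, so this gives the minimum combined area; x ≈ 39.7670 cm to the square.

39.7670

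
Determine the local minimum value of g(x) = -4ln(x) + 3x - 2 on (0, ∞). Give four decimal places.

0.8493

g'(x) = -4/x + 3 = 0 gives x = 4/3.
g''(x) = 4/x², which is positive for x > 0, so this is a local minimum.
g(4/3) = -4·ln(4/3) + 4 - 2 ≈ 0.8493.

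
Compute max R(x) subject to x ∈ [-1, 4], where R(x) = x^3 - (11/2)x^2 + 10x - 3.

R'(x) = 3x^2 - 11x + 10, which vanishes at x = 5/3 and x = 2.
Compare values at every candidate in [-1, 4]: R(-1) = -39/2,  R(5/3) = 163/54,  R(2) = 3,  R(4) = 13.
The maximum over the interval is 13, attained at x = 4.

13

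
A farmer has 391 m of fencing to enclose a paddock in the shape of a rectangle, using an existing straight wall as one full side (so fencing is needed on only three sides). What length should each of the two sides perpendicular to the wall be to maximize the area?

Let the sides perpendicular to the wall have length x and the parallel side y, so 2x + y = 391 and the area is A = xy = x(391 − 2x).
A'(x) = 391 − 4x = 0 gives x = 391/4, and A''(x) = −4 < 0 confirms a maximum.
Then y = 391 − 2·391/4 = 391/2 and A = 152881/8.

391/4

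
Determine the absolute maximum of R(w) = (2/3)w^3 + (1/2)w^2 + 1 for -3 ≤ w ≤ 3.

47/2

R'(w) = 2w^2 + w, which vanishes at w = -1/2 and w = 0.
Compare values at every candidate in [-3, 3]: R(-3) = -25/2; R(-1/2) = 25/24; R(0) = 1; R(3) = 47/2.
So the maximum is R(3) = 47/2.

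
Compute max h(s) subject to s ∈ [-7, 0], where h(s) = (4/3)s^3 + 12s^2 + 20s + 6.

The derivative is 4s^2 + 24s + 20, which vanishes at s = -5 and s = -1.
Candidates: h(-7) = -10/3,  h(-5) = 118/3,  h(-1) = -10/3,  h(0) = 6.
So the maximum is h(-5) = 118/3.

118/3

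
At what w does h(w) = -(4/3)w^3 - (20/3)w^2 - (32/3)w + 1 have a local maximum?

h'(w) = -4w^2 - (40/3)w - 32/3 = 0 at w = -2, -4/3.
Second-derivative test with h''(w) = -8w - 40/3: h''(-2) = 8/3 > 0 ⇒ local minimum; h''(-4/3) = -8/3 < 0 ⇒ local maximum.
The local maximum is h(-4/3) = 529/81.

-4/3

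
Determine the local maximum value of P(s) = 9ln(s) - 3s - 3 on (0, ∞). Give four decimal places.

P'(s) = 9/s − 3 = 0 gives s = 3.
P''(s) = -9/s², which is negative for s > 0, so this is a local maximum.
P(3) = 9·ln(3) - 9 - 3 ≈ -2.1125.

-2.1125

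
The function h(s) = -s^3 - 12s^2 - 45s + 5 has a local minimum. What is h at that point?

h'(s) = -3s^2 - 24s - 45 = 0 at s = -5, -3.
h''(s) = -6s - 24. h''(-5) = 6 > 0 ⇒ local minimum; h''(-3) = -6 < 0 ⇒ local maximum.
Thus h has its local minimum at s = -5, with value 55.

55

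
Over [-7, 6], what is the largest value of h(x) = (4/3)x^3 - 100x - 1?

h'(x) = 4x^2 - 100, which vanishes at x = -5 and x = 5.
Compare values at every candidate in [-7, 6]: h(-7) = 725/3; h(-5) = 997/3; h(5) = -1003/3; h(6) = -313.
So the maximum is h(-5) = 997/3.

997/3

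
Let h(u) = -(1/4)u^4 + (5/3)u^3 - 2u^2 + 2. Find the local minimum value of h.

17/12

h'(u) = -u^3 + 5u^2 - 4u = 0 at u = 0, 1, 4.
h''(u) = -3u^2 + 10u - 4. h''(0) = -4 < 0 ⇒ local maximum; h''(1) = 3 > 0 ⇒ local minimum; h''(4) = -12 < 0 ⇒ local maximum.
Thus h has its local minimum at u = 1, with value 17/12.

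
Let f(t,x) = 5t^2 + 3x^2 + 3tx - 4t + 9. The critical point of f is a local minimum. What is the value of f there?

∂f/∂t = 10t + 3x - 4 = 0 and ∂f/∂x = 3t + 6x = 0, so (t, x) = (8/17, -4/17).
The Hessian has f_{tt} = 10, f_{xx} = 6, f_{tx} = 3, giving D = 51 > 0 with f_{tt} > 0, so the point is a local minimum.
f(8/17, -4/17) = 137/17.

137/17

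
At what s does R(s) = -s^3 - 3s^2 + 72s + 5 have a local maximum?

4

Critical points: R'(s) = -3s^2 - 6s + 72 vanishes at s = -6, 4.
Since R''(s) = -6s - 6, we get R''(-6) = 30 > 0 ⇒ local minimum; R''(4) = -30 < 0 ⇒ local maximum.
Thus R has its local maximum at s = 4, with value 181.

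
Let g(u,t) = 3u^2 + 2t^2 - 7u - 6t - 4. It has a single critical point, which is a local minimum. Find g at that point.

∂g/∂u = 6u - 7 = 0 and ∂g/∂t = 4t - 6 = 0, so (u, t) = (7/6, 3/2).
The Hessian has g_{uu} = 6, g_{tt} = 4, g_{ut} = 0, giving D = 24 > 0 with g_{uu} > 0, so the point is a local minimum.
g(7/6, 3/2) = -151/12.

-151/12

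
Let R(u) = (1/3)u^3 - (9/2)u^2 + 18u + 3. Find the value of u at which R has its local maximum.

3

Critical points: R'(u) = u^2 - 9u + 18 vanishes at u = 3, 6.
R''(u) = 2u - 9. R''(3) = -3 < 0 ⇒ local maximum; R''(6) = 3 > 0 ⇒ local minimum.
So the local maximum value is R(3) = 51/2.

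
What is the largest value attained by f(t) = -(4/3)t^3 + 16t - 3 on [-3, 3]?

The derivative is -4t^2 + 16, which vanishes at t = -2 and t = 2.
Candidates: f(-3) = -15,  f(-2) = -73/3,  f(2) = 55/3,  f(3) = 9.
The maximum over the interval is 55/3, attained at t = 2.

55/3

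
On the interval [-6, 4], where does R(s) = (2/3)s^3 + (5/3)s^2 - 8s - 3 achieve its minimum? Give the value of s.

-6

Differentiating, R'(s) = 2s^2 + (10/3)s - 8; which vanishes at s = -3 and s = 4/3.
Evaluating at the critical points and endpoints: R(-6) = -39, R(-3) = 18, R(4/3) = -739/81, R(4) = 103/3.
Hence the absolute minimum is -39 at s = -6.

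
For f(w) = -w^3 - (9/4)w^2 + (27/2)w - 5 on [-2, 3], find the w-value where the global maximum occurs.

3/2

f'(w) = -3w^2 - (9/2)w + 27/2, whose only zero in [-2, 3] is w = 3/2.
Compare values at every candidate in [-2, 3]: f(-2) = -33, f(3/2) = 109/16, f(3) = -47/4.
The maximum over the interval is 109/16, attained at w = 3/2.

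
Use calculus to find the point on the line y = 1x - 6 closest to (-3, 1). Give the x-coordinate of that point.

Minimize D(x)^2 = (x + 3)^2 + (x - 7)^2.
d/dx[D^2] = 2(x + 3) + 2·1·(x - 7) = 0 ⇒ x = 2.
Then y = -4 and the distance is √(50) ≈ 7.0711.

2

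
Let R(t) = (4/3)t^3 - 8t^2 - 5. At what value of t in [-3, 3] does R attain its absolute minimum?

-3

The derivative is 4t^2 - 16t, whose only zero in [-3, 3] is t = 0.
Candidates: R(-3) = -113,  R(0) = -5,  R(3) = -41.
The minimum over the interval is -113, attained at t = -3.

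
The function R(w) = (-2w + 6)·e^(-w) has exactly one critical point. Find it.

Differentiating with the product rule gives R'(w) = (2w - 8)·e^(-w). Since e^(-w) > 0, the only critical point is w = 4.
R''(4) has the same sign as 2 > 0, so this is a local minimum.
R(4) = (-2)·e^(-4) ≈ -0.0366.

4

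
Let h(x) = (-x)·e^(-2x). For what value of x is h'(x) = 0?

By the product rule, h'(x) = (2x - 1)·e^(-2x). Since e^(-2x) > 0, the only critical point is x = 1/2.
h''(1/2) has the same sign as 2 > 0, so this is a local minimum.
h(1/2) = (-1/2)·e^(-1) ≈ -0.1839.

1/2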